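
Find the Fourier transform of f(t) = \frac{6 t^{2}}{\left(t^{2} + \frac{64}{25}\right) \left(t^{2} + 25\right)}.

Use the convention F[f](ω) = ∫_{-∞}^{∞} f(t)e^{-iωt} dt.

F(ω) = \frac{250 \pi e^{- 5 \left|{\omega}\right|}}{187} - \frac{80 \pi e^{- \frac{8 \left|{\omega}\right|}{5}}}{187}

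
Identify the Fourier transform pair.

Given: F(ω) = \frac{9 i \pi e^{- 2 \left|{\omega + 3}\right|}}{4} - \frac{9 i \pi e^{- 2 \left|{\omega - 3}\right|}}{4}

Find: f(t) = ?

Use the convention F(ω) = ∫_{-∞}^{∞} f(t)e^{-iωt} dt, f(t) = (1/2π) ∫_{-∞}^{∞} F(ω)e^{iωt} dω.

f(t) = \frac{9 \sin{\left(3 t \right)}}{t^{2} + 4}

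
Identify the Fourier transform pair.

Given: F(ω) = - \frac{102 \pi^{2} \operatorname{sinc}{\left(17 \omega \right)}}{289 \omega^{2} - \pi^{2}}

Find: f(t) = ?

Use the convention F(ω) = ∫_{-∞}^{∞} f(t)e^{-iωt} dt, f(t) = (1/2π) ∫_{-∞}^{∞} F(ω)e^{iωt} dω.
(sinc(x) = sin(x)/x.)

f(t) = 6 \left(\begin{cases} \cos^{2}{\left(\frac{\pi t}{34} \right)} & \text{for}\: \left|{t}\right| < 17 \\0 & \text{otherwise} \end{cases}\right)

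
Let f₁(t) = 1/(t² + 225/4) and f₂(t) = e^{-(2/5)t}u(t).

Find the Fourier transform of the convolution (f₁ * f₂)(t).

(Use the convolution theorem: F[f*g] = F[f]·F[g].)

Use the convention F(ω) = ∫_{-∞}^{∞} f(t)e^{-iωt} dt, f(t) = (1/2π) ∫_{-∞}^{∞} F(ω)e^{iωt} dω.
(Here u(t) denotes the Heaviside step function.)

F[f₁*f₂](ω) = \frac{2 \pi e^{- \frac{15 \left|{\omega}\right|}{2}}}{3 \left(5 i \omega + 2\right)}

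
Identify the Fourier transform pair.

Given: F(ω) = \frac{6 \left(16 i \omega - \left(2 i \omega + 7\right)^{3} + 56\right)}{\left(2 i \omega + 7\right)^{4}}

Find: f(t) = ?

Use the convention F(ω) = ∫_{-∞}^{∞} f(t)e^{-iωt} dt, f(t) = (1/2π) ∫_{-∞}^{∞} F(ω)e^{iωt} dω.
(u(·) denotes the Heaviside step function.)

f(t) = 3 \left(t^{2} - 1\right) e^{- \frac{7 t}{2}} u\left(t\right)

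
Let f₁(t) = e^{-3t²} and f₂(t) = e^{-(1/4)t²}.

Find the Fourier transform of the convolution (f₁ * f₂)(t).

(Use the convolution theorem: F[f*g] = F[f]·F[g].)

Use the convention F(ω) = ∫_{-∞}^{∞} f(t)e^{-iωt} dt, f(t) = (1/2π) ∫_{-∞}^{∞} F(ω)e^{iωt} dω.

F[f₁*f₂](ω) = \frac{2 \sqrt{3} \pi e^{- \frac{13 \omega^{2}}{12}}}{3}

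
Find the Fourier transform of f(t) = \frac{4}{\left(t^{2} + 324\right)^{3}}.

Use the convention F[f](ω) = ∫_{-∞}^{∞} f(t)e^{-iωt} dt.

F(ω) = \frac{\pi \left(108 \omega^{2} + 18 \left|{\omega}\right| + 1\right) e^{- 18 \left|{\omega}\right|}}{1259712}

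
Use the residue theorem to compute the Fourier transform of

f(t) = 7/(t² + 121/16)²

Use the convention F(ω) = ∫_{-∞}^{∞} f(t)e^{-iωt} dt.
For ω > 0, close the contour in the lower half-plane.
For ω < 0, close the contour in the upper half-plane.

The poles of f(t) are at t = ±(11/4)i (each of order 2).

Let g(z) = f(z)e^{-iωz}; for large |z| the factor e^{-iωz} decays in the lower half-plane when ω > 0 and in the upper half-plane when ω < 0.

Case ω > 0 (lower half-plane, clockwise contour ⇒ F(ω) = -2πi·ΣRes):
  Res_{z = - \frac{11 i}{4}} g(z) = \frac{28 i \left(11 \omega + 4\right) e^{- \frac{11 \omega}{4}}}{1331} (pole of order 2)
  F(ω) = -2πi·ΣRes = \frac{56 \pi \left(11 \omega + 4\right) e^{- \frac{11 \omega}{4}}}{1331}

Case ω < 0 (upper half-plane, counterclockwise contour ⇒ F(ω) = +2πi·ΣRes):
  Res_{z = \frac{11 i}{4}} g(z) = \frac{28 i \left(11 \omega - 4\right) e^{\frac{11 \omega}{4}}}{1331} (pole of order 2)
  F(ω) = 2πi·ΣRes = \frac{56 \pi \left(4 - 11 \omega\right) e^{\frac{11 \omega}{4}}}{1331}

Both cases combine into a single formula in |ω|:

F(ω) = \frac{56 \pi \left(11 \left|{\omega}\right| + 4\right) e^{- \frac{11 \left|{\omega}\right|}{4}}}{1331}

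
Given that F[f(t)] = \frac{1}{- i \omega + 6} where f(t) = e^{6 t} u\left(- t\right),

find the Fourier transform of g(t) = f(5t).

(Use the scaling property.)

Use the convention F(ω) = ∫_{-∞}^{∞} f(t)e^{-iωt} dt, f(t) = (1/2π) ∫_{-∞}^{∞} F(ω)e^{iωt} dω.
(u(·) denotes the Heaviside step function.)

F[g](ω) = \frac{i}{\omega + 30 i}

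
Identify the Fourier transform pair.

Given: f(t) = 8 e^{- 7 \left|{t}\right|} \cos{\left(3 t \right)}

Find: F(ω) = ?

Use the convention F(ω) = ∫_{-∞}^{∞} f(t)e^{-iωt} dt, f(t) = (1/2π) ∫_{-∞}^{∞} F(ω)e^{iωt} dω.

F(ω) = \frac{112 \left(\omega^{2} + 58\right)}{\omega^{4} + 80 \omega^{2} + 3364}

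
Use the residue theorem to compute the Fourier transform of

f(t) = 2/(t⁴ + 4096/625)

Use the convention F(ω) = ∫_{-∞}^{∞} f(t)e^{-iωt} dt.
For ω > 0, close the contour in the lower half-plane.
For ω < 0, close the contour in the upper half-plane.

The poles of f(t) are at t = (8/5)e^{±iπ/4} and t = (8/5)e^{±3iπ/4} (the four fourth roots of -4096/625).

Let g(z) = f(z)e^{-iωz}; for large |z| the factor e^{-iωz} decays in the lower half-plane when ω > 0 and in the upper half-plane when ω < 0.

Case ω > 0 (lower half-plane, clockwise contour ⇒ F(ω) = -2πi·ΣRes):
  Res_{z = - \frac{4 \sqrt{2}}{5} - \frac{4 \sqrt{2} i}{5}} g(z) = \frac{125 \sqrt{2} i \left(1 - i\right) e^{\frac{4 \sqrt{2} \omega \left(-1 + i\right)}{5}}}{2048}
  Res_{z = \frac{4 \sqrt{2}}{5} - \frac{4 \sqrt{2} i}{5}} g(z) = \frac{125 \sqrt{2} i \left(1 + i\right) e^{- \frac{4 \sqrt{2} \omega \left(1 + i\right)}{5}}}{2048}
  F(ω) = -2πi·ΣRes = \frac{125 \sqrt{2} \pi \left(1 - i\right) \left(e^{\frac{8 \sqrt{2} i \omega}{5}} + i\right) e^{- \frac{4 \sqrt{2} \omega \left(1 + i\right)}{5}}}{1024} = \frac{125 \sqrt{2} \pi \left(\sin{\left(\frac{4 \sqrt{2} \omega}{5} \right)} + \cos{\left(\frac{4 \sqrt{2} \omega}{5} \right)}\right) e^{- \frac{4 \sqrt{2} \omega}{5}}}{512}

Case ω < 0 (upper half-plane, counterclockwise contour ⇒ F(ω) = +2πi·ΣRes):
  Res_{z = \frac{4 \sqrt{2}}{5} + \frac{4 \sqrt{2} i}{5}} g(z) = \frac{125 \sqrt{2} i \left(-1 + i\right) e^{\frac{4 \sqrt{2} \omega \left(1 - i\right)}{5}}}{2048}
  Res_{z = - \frac{4 \sqrt{2}}{5} + \frac{4 \sqrt{2} i}{5}} g(z) = \frac{125 \sqrt{2} \left(1 - i\right) e^{\frac{4 \sqrt{2} \omega \left(1 + i\right)}{5}}}{2048}
  F(ω) = 2πi·ΣRes = - \frac{125 \sqrt{2} i \pi \left(i \left(1 - i\right) e^{\frac{4 \sqrt{2} \omega \left(1 - i\right)}{5}} - \left(1 - i\right) e^{\frac{4 \sqrt{2} \omega \left(1 + i\right)}{5}}\right)}{1024} = \frac{125 \sqrt{2} \pi \left(- \sin{\left(\frac{4 \sqrt{2} \omega}{5} \right)} + \cos{\left(\frac{4 \sqrt{2} \omega}{5} \right)}\right) e^{\frac{4 \sqrt{2} \omega}{5}}}{512}

Both cases combine into a single formula in |ω|:

F(ω) = \frac{125 \sqrt{2} \pi \left(\sin{\left(\frac{4 \sqrt{2} \left|{\omega}\right|}{5} \right)} + \cos{\left(\frac{4 \sqrt{2} \left|{\omega}\right|}{5} \right)}\right) e^{- \frac{4 \sqrt{2} \left|{\omega}\right|}{5}}}{512}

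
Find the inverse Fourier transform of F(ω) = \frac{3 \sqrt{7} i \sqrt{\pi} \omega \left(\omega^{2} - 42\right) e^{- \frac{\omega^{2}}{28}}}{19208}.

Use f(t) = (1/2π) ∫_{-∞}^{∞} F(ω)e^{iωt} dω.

f(t) = 3 t^{3} e^{- 7 t^{2}}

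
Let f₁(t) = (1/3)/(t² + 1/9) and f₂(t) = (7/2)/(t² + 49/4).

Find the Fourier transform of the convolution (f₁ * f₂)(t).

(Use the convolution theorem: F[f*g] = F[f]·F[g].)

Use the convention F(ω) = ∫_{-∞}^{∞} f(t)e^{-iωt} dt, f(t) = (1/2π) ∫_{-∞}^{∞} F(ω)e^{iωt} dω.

F[f₁*f₂](ω) = \pi^{2} e^{- \frac{23 \left|{\omega}\right|}{6}}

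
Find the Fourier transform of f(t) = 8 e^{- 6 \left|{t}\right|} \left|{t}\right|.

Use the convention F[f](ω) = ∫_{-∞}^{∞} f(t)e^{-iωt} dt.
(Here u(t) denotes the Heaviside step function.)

F(ω) = \frac{16 \left(36 - \omega^{2}\right)}{\left(\omega^{2} + 36\right)^{2}}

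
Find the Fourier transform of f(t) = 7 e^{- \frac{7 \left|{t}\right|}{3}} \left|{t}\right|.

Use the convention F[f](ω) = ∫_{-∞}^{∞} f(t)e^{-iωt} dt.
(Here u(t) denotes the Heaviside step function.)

F(ω) = \frac{126 \left(49 - 9 \omega^{2}\right)}{\left(9 \omega^{2} + 49\right)^{2}}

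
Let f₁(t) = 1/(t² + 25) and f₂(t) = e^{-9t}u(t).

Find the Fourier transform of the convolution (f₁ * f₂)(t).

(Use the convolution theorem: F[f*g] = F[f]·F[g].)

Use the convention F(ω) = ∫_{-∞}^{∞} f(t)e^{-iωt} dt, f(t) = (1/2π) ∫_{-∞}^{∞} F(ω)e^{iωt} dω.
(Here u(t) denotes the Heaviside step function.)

F[f₁*f₂](ω) = \frac{\pi e^{- 5 \left|{\omega}\right|}}{5 \left(i \omega + 9\right)}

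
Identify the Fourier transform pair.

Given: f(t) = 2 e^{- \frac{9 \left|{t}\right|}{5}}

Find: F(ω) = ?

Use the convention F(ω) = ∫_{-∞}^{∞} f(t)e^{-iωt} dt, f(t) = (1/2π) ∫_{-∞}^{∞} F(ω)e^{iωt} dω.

F(ω) = \frac{180}{25 \omega^{2} + 81}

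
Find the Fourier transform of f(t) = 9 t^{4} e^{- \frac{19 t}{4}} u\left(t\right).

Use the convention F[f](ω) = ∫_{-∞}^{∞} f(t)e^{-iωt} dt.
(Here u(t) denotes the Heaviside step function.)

F(ω) = \frac{221184}{\left(4 i \omega + 19\right)^{5}}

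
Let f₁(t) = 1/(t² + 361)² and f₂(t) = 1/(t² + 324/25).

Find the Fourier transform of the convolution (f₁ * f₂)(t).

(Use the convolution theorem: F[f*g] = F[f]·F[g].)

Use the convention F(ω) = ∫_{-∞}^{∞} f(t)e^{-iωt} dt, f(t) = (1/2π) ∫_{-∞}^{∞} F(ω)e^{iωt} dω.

F[f₁*f₂](ω) = \frac{5 \pi^{2} \left(19 \left|{\omega}\right| + 1\right) e^{- \frac{113 \left|{\omega}\right|}{5}}}{246924}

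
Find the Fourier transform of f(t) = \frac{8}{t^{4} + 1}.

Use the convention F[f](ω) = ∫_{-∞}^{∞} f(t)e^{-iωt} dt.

F(ω) = 8 \pi e^{- \frac{\sqrt{2} \left|{\omega}\right|}{2}} \sin{\left(\frac{\sqrt{2} \left|{\omega}\right|}{2} + \frac{\pi}{4} \right)}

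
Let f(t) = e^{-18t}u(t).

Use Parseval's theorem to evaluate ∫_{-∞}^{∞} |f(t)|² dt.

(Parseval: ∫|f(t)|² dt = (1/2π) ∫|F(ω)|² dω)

∫|f(t)|² dt = \frac{1}{36}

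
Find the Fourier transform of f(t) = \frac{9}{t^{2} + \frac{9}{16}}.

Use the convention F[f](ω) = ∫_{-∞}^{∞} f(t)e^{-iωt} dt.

F(ω) = 12 \pi e^{- \frac{3 \left|{\omega}\right|}{4}}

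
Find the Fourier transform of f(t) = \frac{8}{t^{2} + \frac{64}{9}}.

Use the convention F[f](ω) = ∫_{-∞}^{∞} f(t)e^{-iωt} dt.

F(ω) = 3 \pi e^{- \frac{8 \left|{\omega}\right|}{3}}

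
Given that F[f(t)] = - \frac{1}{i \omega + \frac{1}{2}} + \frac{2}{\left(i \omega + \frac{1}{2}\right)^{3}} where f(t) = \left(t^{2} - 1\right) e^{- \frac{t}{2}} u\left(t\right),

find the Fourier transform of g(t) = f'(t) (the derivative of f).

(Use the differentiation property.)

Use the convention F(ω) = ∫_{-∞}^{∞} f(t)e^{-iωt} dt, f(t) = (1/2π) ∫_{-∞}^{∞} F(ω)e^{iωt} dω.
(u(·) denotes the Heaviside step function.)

F[g](ω) = \frac{2 i \omega \left(16 i \omega - \left(2 i \omega + 1\right)^{3} + 8\right)}{\left(2 i \omega + 1\right)^{4}}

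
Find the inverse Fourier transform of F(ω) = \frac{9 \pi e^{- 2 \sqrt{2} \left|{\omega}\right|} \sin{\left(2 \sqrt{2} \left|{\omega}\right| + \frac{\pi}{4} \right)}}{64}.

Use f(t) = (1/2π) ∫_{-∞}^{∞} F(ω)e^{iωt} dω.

f(t) = \frac{9}{t^{4} + 256}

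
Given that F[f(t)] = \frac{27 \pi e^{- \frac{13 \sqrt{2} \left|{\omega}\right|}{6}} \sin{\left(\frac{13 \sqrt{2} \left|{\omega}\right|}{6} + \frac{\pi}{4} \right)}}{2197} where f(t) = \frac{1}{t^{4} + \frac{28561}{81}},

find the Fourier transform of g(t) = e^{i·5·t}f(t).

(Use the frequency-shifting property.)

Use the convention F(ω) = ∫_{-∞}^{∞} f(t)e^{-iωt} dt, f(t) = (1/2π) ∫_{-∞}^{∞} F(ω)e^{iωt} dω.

F[g](ω) = \frac{27 \pi e^{- \frac{13 \sqrt{2} \left|{\omega - 5}\right|}{6}} \sin{\left(\frac{13 \sqrt{2} \left|{\omega - 5}\right|}{6} + \frac{\pi}{4} \right)}}{2197}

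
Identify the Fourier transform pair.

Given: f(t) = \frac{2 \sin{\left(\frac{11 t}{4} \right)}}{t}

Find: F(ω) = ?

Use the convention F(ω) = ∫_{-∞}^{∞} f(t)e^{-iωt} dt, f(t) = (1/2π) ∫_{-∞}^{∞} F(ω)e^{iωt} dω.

F(ω) = \begin{cases} 2 \pi & \text{for}\: \omega > - \frac{11}{4} \wedge \omega < \frac{11}{4} \\0 & \text{otherwise} \end{cases}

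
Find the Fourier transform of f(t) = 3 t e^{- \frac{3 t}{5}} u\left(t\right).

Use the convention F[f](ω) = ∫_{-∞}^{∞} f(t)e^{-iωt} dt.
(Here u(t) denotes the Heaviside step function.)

F(ω) = \frac{75}{\left(5 i \omega + 3\right)^{2}}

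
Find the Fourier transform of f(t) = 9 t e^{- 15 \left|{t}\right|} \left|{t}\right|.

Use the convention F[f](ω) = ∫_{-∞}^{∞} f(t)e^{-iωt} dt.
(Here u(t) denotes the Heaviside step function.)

F(ω) = \frac{36 i \omega \left(\omega^{2} - 675\right)}{\left(\omega^{2} + 225\right)^{3}}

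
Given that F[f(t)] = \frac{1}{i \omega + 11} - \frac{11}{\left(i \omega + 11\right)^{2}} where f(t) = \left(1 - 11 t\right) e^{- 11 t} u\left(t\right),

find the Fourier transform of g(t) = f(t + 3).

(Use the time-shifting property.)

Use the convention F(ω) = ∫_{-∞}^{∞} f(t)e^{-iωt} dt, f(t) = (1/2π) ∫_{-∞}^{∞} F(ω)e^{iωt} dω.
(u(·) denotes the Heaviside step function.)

F[g](ω) = \frac{i \omega e^{3 i \omega}}{- \omega^{2} + 22 i \omega + 121}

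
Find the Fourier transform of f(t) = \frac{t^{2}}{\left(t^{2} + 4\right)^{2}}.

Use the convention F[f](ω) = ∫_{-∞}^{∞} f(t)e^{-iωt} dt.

F(ω) = \frac{\pi \left(1 - 2 \left|{\omega}\right|\right) e^{- 2 \left|{\omega}\right|}}{4}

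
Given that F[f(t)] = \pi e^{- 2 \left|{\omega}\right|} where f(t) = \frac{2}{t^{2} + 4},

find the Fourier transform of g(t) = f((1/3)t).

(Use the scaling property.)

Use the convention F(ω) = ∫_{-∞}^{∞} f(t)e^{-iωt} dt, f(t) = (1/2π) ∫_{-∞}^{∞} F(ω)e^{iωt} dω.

F[g](ω) = 3 \pi e^{- 6 \left|{\omega}\right|}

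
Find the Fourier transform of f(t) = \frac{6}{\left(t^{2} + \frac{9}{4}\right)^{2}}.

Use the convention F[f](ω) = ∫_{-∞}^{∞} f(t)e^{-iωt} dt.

F(ω) = \frac{4 \pi \left(3 \left|{\omega}\right| + 2\right) e^{- \frac{3 \left|{\omega}\right|}{2}}}{9}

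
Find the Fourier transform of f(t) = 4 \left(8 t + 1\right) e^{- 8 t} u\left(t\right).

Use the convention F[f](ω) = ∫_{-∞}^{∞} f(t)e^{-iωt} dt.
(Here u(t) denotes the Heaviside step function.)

F(ω) = \frac{4 \left(- i \omega - 16\right)}{\omega^{2} - 16 i \omega - 64}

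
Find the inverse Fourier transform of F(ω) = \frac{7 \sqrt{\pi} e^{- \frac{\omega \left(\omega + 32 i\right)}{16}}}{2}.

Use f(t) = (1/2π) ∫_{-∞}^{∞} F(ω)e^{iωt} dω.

f(t) = 7 e^{- 4 \left(t - 2\right)^{2}}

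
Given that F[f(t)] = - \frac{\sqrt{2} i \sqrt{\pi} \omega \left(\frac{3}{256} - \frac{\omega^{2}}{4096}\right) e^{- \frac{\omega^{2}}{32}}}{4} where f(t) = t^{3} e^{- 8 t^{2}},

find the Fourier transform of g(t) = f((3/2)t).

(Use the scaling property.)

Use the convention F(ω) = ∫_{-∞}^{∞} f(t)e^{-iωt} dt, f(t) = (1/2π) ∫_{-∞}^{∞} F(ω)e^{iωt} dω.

F[g](ω) = \frac{\sqrt{2} i \sqrt{\pi} \omega \left(\omega^{2} - 108\right) e^{- \frac{\omega^{2}}{72}}}{82944}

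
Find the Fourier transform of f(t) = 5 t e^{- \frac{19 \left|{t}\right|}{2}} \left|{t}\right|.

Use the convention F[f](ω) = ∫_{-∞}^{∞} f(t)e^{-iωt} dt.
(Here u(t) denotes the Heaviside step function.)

F(ω) = \frac{320 i \omega \left(4 \omega^{2} - 1083\right)}{\left(4 \omega^{2} + 361\right)^{3}}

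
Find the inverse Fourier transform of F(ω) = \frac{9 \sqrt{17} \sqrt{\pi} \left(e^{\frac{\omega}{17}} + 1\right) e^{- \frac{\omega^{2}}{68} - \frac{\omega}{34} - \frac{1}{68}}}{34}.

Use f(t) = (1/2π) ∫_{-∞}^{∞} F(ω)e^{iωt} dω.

f(t) = 9 e^{- 17 t^{2}} \cos{\left(t \right)}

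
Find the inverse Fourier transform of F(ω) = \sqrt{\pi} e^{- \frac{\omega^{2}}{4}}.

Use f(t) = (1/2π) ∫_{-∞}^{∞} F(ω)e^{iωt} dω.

f(t) = e^{- t^{2}}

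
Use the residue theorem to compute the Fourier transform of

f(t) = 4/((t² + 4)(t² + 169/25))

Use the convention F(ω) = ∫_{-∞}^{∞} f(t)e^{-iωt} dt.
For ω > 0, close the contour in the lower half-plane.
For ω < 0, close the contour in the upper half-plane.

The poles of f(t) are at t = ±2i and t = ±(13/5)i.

Let g(z) = f(z)e^{-iωz}; for large |z| the factor e^{-iωz} decays in the lower half-plane when ω > 0 and in the upper half-plane when ω < 0.

Case ω > 0 (lower half-plane, clockwise contour ⇒ F(ω) = -2πi·ΣRes):
  Res_{z = - 2 i} g(z) = \frac{25 i e^{- 2 \omega}}{69}
  Res_{z = - \frac{13 i}{5}} g(z) = - \frac{250 i e^{- \frac{13 \omega}{5}}}{897}
  F(ω) = -2πi·ΣRes = \frac{50 \pi e^{- 2 \omega}}{69} - \frac{500 \pi e^{- \frac{13 \omega}{5}}}{897}

Case ω < 0 (upper half-plane, counterclockwise contour ⇒ F(ω) = +2πi·ΣRes):
  Res_{z = 2 i} g(z) = - \frac{25 i e^{2 \omega}}{69}
  Res_{z = \frac{13 i}{5}} g(z) = \frac{250 i e^{\frac{13 \omega}{5}}}{897}
  F(ω) = 2πi·ΣRes = \frac{50 \pi \left(- 10 e^{\frac{13 \omega}{5}} + 13 e^{2 \omega}\right)}{897}

Both cases combine into a single formula in |ω|:

F(ω) = \frac{50 \pi e^{- 2 \left|{\omega}\right|}}{69} - \frac{500 \pi e^{- \frac{13 \left|{\omega}\right|}{5}}}{897}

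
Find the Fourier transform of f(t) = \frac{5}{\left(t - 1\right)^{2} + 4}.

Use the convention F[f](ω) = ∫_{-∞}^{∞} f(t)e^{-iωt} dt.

F(ω) = \frac{5 \pi e^{- i \omega - 2 \left|{\omega}\right|}}{2}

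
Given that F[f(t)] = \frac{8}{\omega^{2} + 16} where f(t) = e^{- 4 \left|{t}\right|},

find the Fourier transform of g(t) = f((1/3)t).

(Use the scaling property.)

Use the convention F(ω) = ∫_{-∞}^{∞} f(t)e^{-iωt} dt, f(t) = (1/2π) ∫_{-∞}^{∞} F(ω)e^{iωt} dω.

F[g](ω) = \frac{24}{9 \omega^{2} + 16}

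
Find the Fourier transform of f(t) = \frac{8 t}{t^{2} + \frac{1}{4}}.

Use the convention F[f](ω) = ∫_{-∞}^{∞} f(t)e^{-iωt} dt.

F(ω) = - 8 i \pi e^{- \frac{\left|{\omega}\right|}{2}} \operatorname{sign}{\left(\omega \right)}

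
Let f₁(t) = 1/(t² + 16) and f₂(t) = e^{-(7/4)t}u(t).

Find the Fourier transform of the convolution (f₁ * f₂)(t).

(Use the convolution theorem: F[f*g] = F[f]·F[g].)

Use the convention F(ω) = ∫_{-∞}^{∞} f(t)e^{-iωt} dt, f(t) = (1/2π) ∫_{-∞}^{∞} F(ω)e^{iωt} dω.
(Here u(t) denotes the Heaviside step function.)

F[f₁*f₂](ω) = \frac{\pi e^{- 4 \left|{\omega}\right|}}{4 i \omega + 7}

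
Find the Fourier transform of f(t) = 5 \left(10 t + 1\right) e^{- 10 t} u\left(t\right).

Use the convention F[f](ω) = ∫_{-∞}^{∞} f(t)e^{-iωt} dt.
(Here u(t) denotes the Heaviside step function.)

F(ω) = \frac{5 \left(- i \omega - 20\right)}{\omega^{2} - 20 i \omega - 100}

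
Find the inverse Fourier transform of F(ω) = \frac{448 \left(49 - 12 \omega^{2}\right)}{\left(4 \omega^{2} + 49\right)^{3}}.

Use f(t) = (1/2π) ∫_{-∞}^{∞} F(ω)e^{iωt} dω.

f(t) = 2 t^{2} e^{- \frac{7 \left|{t}\right|}{2}}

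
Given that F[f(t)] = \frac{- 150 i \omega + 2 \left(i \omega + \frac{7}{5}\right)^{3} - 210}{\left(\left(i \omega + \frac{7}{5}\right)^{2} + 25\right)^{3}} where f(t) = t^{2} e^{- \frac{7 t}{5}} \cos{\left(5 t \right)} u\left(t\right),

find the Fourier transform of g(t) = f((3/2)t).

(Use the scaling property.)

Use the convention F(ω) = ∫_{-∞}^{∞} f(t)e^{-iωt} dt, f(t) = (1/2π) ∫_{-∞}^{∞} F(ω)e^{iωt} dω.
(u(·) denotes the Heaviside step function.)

F[g](ω) = \frac{4500 \left(- 168750 i \omega + \left(10 i \omega + 21\right)^{3} - 354375\right)}{\left(\left(10 i \omega + 21\right)^{2} + 5625\right)^{3}}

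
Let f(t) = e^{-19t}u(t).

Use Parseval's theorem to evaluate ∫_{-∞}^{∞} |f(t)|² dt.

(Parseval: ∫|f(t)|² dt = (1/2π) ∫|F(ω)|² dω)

∫|f(t)|² dt = \frac{1}{38}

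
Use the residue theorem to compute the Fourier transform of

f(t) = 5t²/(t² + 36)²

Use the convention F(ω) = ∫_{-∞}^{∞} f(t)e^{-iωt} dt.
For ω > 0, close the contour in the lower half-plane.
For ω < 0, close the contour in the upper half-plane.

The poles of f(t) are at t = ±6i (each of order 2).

Let g(z) = f(z)e^{-iωz}; for large |z| the factor e^{-iωz} decays in the lower half-plane when ω > 0 and in the upper half-plane when ω < 0.

Case ω > 0 (lower half-plane, clockwise contour ⇒ F(ω) = -2πi·ΣRes):
  Res_{z = - 6 i} g(z) = \frac{5 i \left(1 - 6 \omega\right) e^{- 6 \omega}}{24} (pole of order 2)
  F(ω) = -2πi·ΣRes = \frac{5 \pi \left(1 - 6 \omega\right) e^{- 6 \omega}}{12}

Case ω < 0 (upper half-plane, counterclockwise contour ⇒ F(ω) = +2πi·ΣRes):
  Res_{z = 6 i} g(z) = \frac{5 i \left(- 6 \omega - 1\right) e^{6 \omega}}{24} (pole of order 2)
  F(ω) = 2πi·ΣRes = \frac{5 \pi \left(6 \omega + 1\right) e^{6 \omega}}{12}

Both cases combine into a single formula in |ω|:

F(ω) = \frac{5 \pi \left(1 - 6 \left|{\omega}\right|\right) e^{- 6 \left|{\omega}\right|}}{12}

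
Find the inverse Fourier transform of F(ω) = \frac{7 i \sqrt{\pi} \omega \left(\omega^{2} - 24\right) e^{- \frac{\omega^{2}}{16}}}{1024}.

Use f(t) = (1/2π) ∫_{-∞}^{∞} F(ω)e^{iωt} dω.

f(t) = 7 t^{3} e^{- 4 t^{2}}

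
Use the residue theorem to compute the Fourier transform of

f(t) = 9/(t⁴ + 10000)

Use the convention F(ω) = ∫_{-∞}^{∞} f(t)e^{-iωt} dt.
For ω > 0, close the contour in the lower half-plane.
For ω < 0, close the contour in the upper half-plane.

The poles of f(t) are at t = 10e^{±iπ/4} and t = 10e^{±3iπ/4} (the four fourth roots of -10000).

Let g(z) = f(z)e^{-iωz}; for large |z| the factor e^{-iωz} decays in the lower half-plane when ω > 0 and in the upper half-plane when ω < 0.

Case ω > 0 (lower half-plane, clockwise contour ⇒ F(ω) = -2πi·ΣRes):
  Res_{z = - 5 \sqrt{2} - 5 \sqrt{2} i} g(z) = \frac{9 \sqrt{2} i \left(1 - i\right) e^{5 \sqrt{2} \omega \left(-1 + i\right)}}{8000}
  Res_{z = 5 \sqrt{2} - 5 \sqrt{2} i} g(z) = \frac{9 \sqrt{2} i \left(1 + i\right) e^{- 5 \sqrt{2} \omega \left(1 + i\right)}}{8000}
  F(ω) = -2πi·ΣRes = \frac{9 \sqrt{2} \pi \left(1 - i\right) \left(e^{10 \sqrt{2} i \omega} + i\right) e^{- 5 \sqrt{2} \omega \left(1 + i\right)}}{4000} = \frac{9 \pi e^{- 5 \sqrt{2} \omega} \sin{\left(5 \sqrt{2} \omega + \frac{\pi}{4} \right)}}{1000}

Case ω < 0 (upper half-plane, counterclockwise contour ⇒ F(ω) = +2πi·ΣRes):
  Res_{z = 5 \sqrt{2} + 5 \sqrt{2} i} g(z) = \frac{9 \sqrt{2} i \left(-1 + i\right) e^{5 \sqrt{2} \omega \left(1 - i\right)}}{8000}
  Res_{z = - 5 \sqrt{2} + 5 \sqrt{2} i} g(z) = \frac{9 \sqrt{2} \left(1 - i\right) e^{5 \sqrt{2} \omega \left(1 + i\right)}}{8000}
  F(ω) = 2πi·ΣRes = - \frac{9 \sqrt{2} i \pi \left(i \left(1 - i\right) e^{5 \sqrt{2} \omega \left(1 - i\right)} - \left(1 - i\right) e^{5 \sqrt{2} \omega \left(1 + i\right)}\right)}{4000} = \frac{9 \pi e^{5 \sqrt{2} \omega} \cos{\left(5 \sqrt{2} \omega + \frac{\pi}{4} \right)}}{1000}

Both cases combine into a single formula in |ω|:

F(ω) = \frac{9 \pi e^{- 5 \sqrt{2} \left|{\omega}\right|} \sin{\left(5 \sqrt{2} \left|{\omega}\right| + \frac{\pi}{4} \right)}}{1000}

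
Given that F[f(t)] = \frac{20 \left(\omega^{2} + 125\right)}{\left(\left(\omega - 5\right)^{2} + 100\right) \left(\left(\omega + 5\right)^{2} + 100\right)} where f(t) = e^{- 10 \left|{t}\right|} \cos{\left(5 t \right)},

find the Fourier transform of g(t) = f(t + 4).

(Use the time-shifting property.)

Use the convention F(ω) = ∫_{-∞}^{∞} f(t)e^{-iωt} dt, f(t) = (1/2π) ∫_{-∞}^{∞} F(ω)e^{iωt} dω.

F[g](ω) = \frac{20 \left(\omega^{2} + 125\right) e^{4 i \omega}}{\omega^{4} + 150 \omega^{2} + 15625}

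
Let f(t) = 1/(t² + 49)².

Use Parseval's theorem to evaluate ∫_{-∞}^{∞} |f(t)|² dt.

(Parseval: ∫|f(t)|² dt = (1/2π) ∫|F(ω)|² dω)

∫|f(t)|² dt = \frac{5 \pi}{13176688}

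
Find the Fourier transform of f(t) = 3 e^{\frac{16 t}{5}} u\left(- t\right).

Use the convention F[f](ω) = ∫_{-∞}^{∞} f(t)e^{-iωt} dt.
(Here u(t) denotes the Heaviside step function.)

F(ω) = - \frac{15}{5 i \omega - 16}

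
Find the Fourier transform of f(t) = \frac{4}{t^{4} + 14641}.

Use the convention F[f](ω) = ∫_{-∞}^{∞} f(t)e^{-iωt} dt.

F(ω) = \frac{4 \pi e^{- \frac{11 \sqrt{2} \left|{\omega}\right|}{2}} \sin{\left(\frac{11 \sqrt{2} \left|{\omega}\right|}{2} + \frac{\pi}{4} \right)}}{1331}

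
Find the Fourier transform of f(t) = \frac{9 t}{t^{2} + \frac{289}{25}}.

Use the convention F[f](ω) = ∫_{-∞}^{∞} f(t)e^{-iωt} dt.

F(ω) = - 9 i \pi e^{- \frac{17 \left|{\omega}\right|}{5}} \operatorname{sign}{\left(\omega \right)}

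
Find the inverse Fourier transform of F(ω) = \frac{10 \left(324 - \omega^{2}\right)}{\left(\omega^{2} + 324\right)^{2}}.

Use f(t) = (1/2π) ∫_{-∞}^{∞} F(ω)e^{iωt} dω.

f(t) = 5 e^{- 18 \left|{t}\right|} \left|{t}\right|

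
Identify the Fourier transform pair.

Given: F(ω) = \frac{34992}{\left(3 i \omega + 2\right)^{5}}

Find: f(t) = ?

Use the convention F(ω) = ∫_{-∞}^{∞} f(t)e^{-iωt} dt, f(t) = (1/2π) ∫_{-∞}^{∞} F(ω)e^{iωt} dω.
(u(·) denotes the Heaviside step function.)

f(t) = 6 t^{4} e^{- \frac{2 t}{3}} u\left(t\right)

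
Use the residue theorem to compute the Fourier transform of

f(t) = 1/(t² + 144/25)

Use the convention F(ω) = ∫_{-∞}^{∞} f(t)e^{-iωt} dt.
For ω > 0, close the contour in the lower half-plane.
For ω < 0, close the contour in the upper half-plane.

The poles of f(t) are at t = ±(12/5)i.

Let g(z) = f(z)e^{-iωz}; for large |z| the factor e^{-iωz} decays in the lower half-plane when ω > 0 and in the upper half-plane when ω < 0.

Case ω > 0 (lower half-plane, clockwise contour ⇒ F(ω) = -2πi·ΣRes):
  Res_{z = - \frac{12 i}{5}} g(z) = \frac{5 i e^{- \frac{12 \omega}{5}}}{24}
  F(ω) = -2πi·ΣRes = \frac{5 \pi e^{- \frac{12 \omega}{5}}}{12}

Case ω < 0 (upper half-plane, counterclockwise contour ⇒ F(ω) = +2πi·ΣRes):
  Res_{z = \frac{12 i}{5}} g(z) = - \frac{5 i e^{\frac{12 \omega}{5}}}{24}
  F(ω) = 2πi·ΣRes = \frac{5 \pi e^{\frac{12 \omega}{5}}}{12}

Both cases combine into a single formula in |ω|:

F(ω) = \frac{5 \pi e^{- \frac{12 \left|{\omega}\right|}{5}}}{12}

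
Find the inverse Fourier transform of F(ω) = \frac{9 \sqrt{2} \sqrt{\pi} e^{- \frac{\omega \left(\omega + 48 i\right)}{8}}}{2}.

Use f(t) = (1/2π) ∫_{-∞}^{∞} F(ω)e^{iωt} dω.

f(t) = 9 e^{- 2 \left(t - 6\right)^{2}}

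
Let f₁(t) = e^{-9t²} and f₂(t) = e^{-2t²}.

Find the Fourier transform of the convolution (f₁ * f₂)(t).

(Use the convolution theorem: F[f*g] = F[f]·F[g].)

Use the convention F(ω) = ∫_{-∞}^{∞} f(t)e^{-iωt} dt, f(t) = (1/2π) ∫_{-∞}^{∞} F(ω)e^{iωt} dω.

F[f₁*f₂](ω) = \frac{\sqrt{2} \pi e^{- \frac{11 \omega^{2}}{72}}}{6}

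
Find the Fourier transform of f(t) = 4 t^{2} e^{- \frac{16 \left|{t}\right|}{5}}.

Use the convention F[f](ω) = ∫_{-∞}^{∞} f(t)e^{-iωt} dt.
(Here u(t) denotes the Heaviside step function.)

F(ω) = \frac{32000 \left(256 - 75 \omega^{2}\right)}{\left(25 \omega^{2} + 256\right)^{3}}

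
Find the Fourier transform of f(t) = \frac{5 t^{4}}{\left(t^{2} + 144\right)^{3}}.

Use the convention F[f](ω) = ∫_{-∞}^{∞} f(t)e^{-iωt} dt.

F(ω) = \frac{5 \pi \left(48 \omega^{2} - 20 \left|{\omega}\right| + 1\right) e^{- 12 \left|{\omega}\right|}}{32}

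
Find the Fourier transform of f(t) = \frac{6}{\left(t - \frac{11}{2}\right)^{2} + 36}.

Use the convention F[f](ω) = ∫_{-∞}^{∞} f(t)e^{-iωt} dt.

F(ω) = \pi e^{- \frac{11 i \omega}{2} - 6 \left|{\omega}\right|}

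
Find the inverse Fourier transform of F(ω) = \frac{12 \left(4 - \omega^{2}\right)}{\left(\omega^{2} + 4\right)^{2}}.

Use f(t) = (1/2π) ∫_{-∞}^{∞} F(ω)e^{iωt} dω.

f(t) = 6 e^{- 2 \left|{t}\right|} \left|{t}\right|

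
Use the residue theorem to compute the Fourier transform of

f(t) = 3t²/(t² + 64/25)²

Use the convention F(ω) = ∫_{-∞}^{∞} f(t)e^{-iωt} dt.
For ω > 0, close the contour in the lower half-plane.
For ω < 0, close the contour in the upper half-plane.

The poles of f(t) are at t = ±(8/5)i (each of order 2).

Let g(z) = f(z)e^{-iωz}; for large |z| the factor e^{-iωz} decays in the lower half-plane when ω > 0 and in the upper half-plane when ω < 0.

Case ω > 0 (lower half-plane, clockwise contour ⇒ F(ω) = -2πi·ΣRes):
  Res_{z = - \frac{8 i}{5}} g(z) = \frac{3 i \left(5 - 8 \omega\right) e^{- \frac{8 \omega}{5}}}{32} (pole of order 2)
  F(ω) = -2πi·ΣRes = \frac{3 \pi \left(5 - 8 \omega\right) e^{- \frac{8 \omega}{5}}}{16}

Case ω < 0 (upper half-plane, counterclockwise contour ⇒ F(ω) = +2πi·ΣRes):
  Res_{z = \frac{8 i}{5}} g(z) = \frac{3 i \left(- 8 \omega - 5\right) e^{\frac{8 \omega}{5}}}{32} (pole of order 2)
  F(ω) = 2πi·ΣRes = \frac{3 \pi \left(8 \omega + 5\right) e^{\frac{8 \omega}{5}}}{16}

Both cases combine into a single formula in |ω|:

F(ω) = \frac{3 \pi \left(5 - 8 \left|{\omega}\right|\right) e^{- \frac{8 \left|{\omega}\right|}{5}}}{16}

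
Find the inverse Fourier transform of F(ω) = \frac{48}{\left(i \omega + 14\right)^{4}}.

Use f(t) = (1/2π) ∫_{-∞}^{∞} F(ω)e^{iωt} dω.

f(t) = 8 t^{3} e^{- 14 t} u\left(t\right)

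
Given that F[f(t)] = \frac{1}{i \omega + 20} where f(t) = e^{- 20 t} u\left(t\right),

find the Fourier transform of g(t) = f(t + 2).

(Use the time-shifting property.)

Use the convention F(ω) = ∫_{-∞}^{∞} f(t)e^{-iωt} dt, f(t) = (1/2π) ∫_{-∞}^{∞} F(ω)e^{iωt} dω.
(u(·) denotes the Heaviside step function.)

F[g](ω) = \frac{e^{2 i \omega}}{i \omega + 20}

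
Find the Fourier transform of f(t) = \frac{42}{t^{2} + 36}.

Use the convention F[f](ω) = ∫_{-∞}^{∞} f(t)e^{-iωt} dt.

F(ω) = 7 \pi e^{- 6 \left|{\omega}\right|}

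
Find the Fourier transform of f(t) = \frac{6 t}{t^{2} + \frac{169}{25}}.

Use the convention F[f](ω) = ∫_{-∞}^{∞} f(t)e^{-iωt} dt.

F(ω) = - 6 i \pi e^{- \frac{13 \left|{\omega}\right|}{5}} \operatorname{sign}{\left(\omega \right)}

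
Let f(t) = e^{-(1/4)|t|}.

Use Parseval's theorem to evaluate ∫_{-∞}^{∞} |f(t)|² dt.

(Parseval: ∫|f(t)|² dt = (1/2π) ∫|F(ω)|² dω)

∫|f(t)|² dt = 4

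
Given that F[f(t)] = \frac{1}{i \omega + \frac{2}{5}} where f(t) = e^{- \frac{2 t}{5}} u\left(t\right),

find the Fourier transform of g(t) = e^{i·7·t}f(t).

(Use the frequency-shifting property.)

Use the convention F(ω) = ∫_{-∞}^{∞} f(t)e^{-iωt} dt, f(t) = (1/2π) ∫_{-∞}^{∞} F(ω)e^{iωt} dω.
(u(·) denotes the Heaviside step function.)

F[g](ω) = \frac{5}{5 i \left(\omega - 7\right) + 2}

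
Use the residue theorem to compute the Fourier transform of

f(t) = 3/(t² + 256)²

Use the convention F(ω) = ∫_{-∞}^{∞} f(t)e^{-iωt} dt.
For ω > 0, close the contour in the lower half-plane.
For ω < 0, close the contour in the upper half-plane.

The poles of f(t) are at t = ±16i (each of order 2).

Let g(z) = f(z)e^{-iωz}; for large |z| the factor e^{-iωz} decays in the lower half-plane when ω > 0 and in the upper half-plane when ω < 0.

Case ω > 0 (lower half-plane, clockwise contour ⇒ F(ω) = -2πi·ΣRes):
  Res_{z = - 16 i} g(z) = \frac{3 i \left(16 \omega + 1\right) e^{- 16 \omega}}{16384} (pole of order 2)
  F(ω) = -2πi·ΣRes = \frac{3 \pi \left(16 \omega + 1\right) e^{- 16 \omega}}{8192}

Case ω < 0 (upper half-plane, counterclockwise contour ⇒ F(ω) = +2πi·ΣRes):
  Res_{z = 16 i} g(z) = \frac{3 i \left(16 \omega - 1\right) e^{16 \omega}}{16384} (pole of order 2)
  F(ω) = 2πi·ΣRes = \frac{3 \pi \left(1 - 16 \omega\right) e^{16 \omega}}{8192}

Both cases combine into a single formula in |ω|:

F(ω) = \frac{3 \pi \left(16 \left|{\omega}\right| + 1\right) e^{- 16 \left|{\omega}\right|}}{8192}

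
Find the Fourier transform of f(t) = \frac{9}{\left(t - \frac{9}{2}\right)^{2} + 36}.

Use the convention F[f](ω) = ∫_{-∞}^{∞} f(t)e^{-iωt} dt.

F(ω) = \frac{3 \pi e^{- \frac{9 i \omega}{2} - 6 \left|{\omega}\right|}}{2}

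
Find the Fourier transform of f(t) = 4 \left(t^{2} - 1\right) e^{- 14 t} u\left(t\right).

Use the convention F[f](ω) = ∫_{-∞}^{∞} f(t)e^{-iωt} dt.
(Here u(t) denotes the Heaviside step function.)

F(ω) = \frac{4 \left(2 i \omega - \left(i \omega + 14\right)^{3} + 28\right)}{\left(i \omega + 14\right)^{4}}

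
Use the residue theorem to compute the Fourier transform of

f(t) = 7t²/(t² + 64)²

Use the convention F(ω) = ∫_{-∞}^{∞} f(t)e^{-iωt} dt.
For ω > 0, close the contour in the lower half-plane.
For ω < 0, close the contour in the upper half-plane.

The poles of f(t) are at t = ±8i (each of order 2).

Let g(z) = f(z)e^{-iωz}; for large |z| the factor e^{-iωz} decays in the lower half-plane when ω > 0 and in the upper half-plane when ω < 0.

Case ω > 0 (lower half-plane, clockwise contour ⇒ F(ω) = -2πi·ΣRes):
  Res_{z = - 8 i} g(z) = \frac{7 i \left(1 - 8 \omega\right) e^{- 8 \omega}}{32} (pole of order 2)
  F(ω) = -2πi·ΣRes = \frac{7 \pi \left(1 - 8 \omega\right) e^{- 8 \omega}}{16}

Case ω < 0 (upper half-plane, counterclockwise contour ⇒ F(ω) = +2πi·ΣRes):
  Res_{z = 8 i} g(z) = \frac{7 i \left(- 8 \omega - 1\right) e^{8 \omega}}{32} (pole of order 2)
  F(ω) = 2πi·ΣRes = \frac{7 \pi \left(8 \omega + 1\right) e^{8 \omega}}{16}

Both cases combine into a single formula in |ω|:

F(ω) = \frac{7 \pi \left(1 - 8 \left|{\omega}\right|\right) e^{- 8 \left|{\omega}\right|}}{16}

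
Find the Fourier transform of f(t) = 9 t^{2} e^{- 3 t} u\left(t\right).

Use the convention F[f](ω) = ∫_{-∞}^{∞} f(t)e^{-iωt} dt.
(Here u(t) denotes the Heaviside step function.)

F(ω) = \frac{18}{\left(i \omega + 3\right)^{3}}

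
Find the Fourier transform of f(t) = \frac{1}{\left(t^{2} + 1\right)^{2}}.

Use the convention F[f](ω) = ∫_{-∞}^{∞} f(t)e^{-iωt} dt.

F(ω) = \frac{\pi \left(\left|{\omega}\right| + 1\right) e^{- \left|{\omega}\right|}}{2}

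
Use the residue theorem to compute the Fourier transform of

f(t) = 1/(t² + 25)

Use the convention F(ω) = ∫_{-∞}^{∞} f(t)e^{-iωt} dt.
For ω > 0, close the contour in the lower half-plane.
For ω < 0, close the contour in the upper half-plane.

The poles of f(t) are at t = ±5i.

Let g(z) = f(z)e^{-iωz}; for large |z| the factor e^{-iωz} decays in the lower half-plane when ω > 0 and in the upper half-plane when ω < 0.

Case ω > 0 (lower half-plane, clockwise contour ⇒ F(ω) = -2πi·ΣRes):
  Res_{z = - 5 i} g(z) = \frac{i e^{- 5 \omega}}{10}
  F(ω) = -2πi·ΣRes = \frac{\pi e^{- 5 \omega}}{5}

Case ω < 0 (upper half-plane, counterclockwise contour ⇒ F(ω) = +2πi·ΣRes):
  Res_{z = 5 i} g(z) = - \frac{i e^{5 \omega}}{10}
  F(ω) = 2πi·ΣRes = \frac{\pi e^{5 \omega}}{5}

Both cases combine into a single formula in |ω|:

F(ω) = \frac{\pi e^{- 5 \left|{\omega}\right|}}{5}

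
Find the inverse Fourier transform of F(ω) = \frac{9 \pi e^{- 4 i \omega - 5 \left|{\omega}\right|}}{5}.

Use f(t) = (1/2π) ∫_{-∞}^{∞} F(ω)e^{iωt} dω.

f(t) = \frac{9}{\left(t - 4\right)^{2} + 25}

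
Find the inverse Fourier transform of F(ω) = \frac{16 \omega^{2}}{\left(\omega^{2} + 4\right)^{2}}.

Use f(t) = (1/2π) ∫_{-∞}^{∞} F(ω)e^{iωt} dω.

f(t) = 2 \left(1 - 2 \left|{t}\right|\right) e^{- 2 \left|{t}\right|}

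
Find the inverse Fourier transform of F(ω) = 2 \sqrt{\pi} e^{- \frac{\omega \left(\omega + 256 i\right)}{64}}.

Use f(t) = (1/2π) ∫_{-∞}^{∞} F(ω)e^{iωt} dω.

f(t) = 8 e^{- 16 \left(t - 4\right)^{2}}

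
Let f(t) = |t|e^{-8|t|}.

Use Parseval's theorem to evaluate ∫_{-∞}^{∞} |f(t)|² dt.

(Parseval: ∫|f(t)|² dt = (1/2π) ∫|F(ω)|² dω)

∫|f(t)|² dt = \frac{1}{1024}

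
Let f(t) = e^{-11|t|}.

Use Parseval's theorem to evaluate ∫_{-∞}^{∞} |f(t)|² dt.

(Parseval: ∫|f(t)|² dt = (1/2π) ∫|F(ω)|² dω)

∫|f(t)|² dt = \frac{1}{11}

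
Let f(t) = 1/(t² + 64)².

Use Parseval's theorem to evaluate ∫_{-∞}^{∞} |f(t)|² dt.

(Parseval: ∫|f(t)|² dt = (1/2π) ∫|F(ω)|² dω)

∫|f(t)|² dt = \frac{5 \pi}{33554432}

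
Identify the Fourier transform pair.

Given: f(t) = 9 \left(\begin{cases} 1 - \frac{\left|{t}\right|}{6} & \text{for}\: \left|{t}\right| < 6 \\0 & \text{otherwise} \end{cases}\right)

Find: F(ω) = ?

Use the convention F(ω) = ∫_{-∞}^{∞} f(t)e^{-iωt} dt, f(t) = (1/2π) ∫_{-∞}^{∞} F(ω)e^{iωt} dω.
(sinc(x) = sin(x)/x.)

F(ω) = 54 \operatorname{sinc}^{2}{\left(3 \omega \right)}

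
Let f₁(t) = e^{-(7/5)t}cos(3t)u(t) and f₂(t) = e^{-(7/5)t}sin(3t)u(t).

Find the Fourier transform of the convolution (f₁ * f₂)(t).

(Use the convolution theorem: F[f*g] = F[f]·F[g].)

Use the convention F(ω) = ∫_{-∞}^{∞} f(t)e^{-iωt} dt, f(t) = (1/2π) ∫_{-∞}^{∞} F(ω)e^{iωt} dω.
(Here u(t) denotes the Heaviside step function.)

F[f₁*f₂](ω) = \frac{375 \left(5 i \omega + 7\right)}{\left(\left(5 i \omega + 7\right)^{2} + 225\right)^{2}}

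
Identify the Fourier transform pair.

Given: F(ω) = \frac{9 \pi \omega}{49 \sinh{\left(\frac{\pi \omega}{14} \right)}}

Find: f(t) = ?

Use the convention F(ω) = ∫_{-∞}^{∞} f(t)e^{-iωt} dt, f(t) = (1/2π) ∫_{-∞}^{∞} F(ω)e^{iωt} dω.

f(t) = \frac{9}{\cosh^{2}{\left(7 t \right)}}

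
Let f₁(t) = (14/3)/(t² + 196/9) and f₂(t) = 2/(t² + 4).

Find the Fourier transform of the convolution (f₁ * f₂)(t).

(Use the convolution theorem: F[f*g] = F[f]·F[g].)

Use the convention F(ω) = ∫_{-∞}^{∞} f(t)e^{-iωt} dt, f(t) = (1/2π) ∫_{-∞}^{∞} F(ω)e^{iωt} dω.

F[f₁*f₂](ω) = \pi^{2} e^{- \frac{20 \left|{\omega}\right|}{3}}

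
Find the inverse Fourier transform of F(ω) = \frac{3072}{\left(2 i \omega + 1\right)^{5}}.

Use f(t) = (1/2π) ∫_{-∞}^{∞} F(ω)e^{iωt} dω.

f(t) = 4 t^{4} e^{- \frac{t}{2}} u\left(t\right)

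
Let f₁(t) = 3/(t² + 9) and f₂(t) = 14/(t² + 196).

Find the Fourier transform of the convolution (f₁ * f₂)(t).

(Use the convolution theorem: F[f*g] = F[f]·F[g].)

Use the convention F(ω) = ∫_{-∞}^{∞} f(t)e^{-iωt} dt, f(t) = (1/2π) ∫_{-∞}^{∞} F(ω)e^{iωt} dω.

F[f₁*f₂](ω) = \pi^{2} e^{- 17 \left|{\omega}\right|}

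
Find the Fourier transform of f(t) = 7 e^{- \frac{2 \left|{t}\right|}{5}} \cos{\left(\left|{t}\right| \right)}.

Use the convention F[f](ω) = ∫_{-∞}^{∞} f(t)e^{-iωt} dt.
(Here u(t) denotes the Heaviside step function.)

F(ω) = \frac{140 \left(25 \omega^{2} + 29\right)}{625 \omega^{4} - 1050 \omega^{2} + 841}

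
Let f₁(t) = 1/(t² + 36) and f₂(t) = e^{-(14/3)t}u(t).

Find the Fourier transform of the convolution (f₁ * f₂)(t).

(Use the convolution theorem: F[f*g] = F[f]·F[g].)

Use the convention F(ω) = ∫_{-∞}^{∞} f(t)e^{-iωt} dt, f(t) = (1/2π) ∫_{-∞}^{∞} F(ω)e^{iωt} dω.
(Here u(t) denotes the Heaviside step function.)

F[f₁*f₂](ω) = \frac{\pi e^{- 6 \left|{\omega}\right|}}{2 \left(3 i \omega + 14\right)}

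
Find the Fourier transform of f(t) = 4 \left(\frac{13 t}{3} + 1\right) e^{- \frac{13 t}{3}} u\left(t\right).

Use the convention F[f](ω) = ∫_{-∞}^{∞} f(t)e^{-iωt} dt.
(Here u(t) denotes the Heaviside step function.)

F(ω) = \frac{12 \left(- 3 i \omega - 26\right)}{9 \omega^{2} - 78 i \omega - 169}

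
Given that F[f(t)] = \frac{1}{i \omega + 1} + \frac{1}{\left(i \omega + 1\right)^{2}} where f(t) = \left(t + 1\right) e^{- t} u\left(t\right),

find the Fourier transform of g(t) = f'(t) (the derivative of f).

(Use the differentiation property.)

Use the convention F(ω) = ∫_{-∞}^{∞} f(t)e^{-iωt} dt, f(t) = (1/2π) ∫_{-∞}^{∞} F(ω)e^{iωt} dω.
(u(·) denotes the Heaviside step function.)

F[g](ω) = \frac{\omega \left(\omega - 2 i\right)}{\omega^{2} - 2 i \omega - 1}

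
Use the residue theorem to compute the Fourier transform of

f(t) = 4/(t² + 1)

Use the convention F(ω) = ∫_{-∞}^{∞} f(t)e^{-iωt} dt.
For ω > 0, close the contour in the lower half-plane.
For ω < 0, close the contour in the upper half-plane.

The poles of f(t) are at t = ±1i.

Let g(z) = f(z)e^{-iωz}; for large |z| the factor e^{-iωz} decays in the lower half-plane when ω > 0 and in the upper half-plane when ω < 0.

Case ω > 0 (lower half-plane, clockwise contour ⇒ F(ω) = -2πi·ΣRes):
  Res_{z = - i} g(z) = 2 i e^{- \omega}
  F(ω) = -2πi·ΣRes = 4 \pi e^{- \omega}

Case ω < 0 (upper half-plane, counterclockwise contour ⇒ F(ω) = +2πi·ΣRes):
  Res_{z = i} g(z) = - 2 i e^{\omega}
  F(ω) = 2πi·ΣRes = 4 \pi e^{\omega}

Both cases combine into a single formula in |ω|:

F(ω) = 4 \pi e^{- \left|{\omega}\right|}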